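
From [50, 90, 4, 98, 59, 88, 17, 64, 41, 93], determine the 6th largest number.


Sort descending: [98, 93, 90, 88, 64, 59, 50, 41, 17, 4]
The 6th element (1-indexed) is at index 5.
Value = 59
Final answer: 59


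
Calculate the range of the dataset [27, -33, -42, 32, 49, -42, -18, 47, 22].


Maximum value: 49
Minimum value: -42
Range = 49 - (-42) = 91
Final answer: 91


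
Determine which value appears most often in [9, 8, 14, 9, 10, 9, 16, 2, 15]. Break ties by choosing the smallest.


Count the frequency of each value:
  2 appears 1 time(s)
  8 appears 1 time(s)
  9 appears 3 time(s)
  10 appears 1 time(s)
  14 appears 1 time(s)
  15 appears 1 time(s)
  16 appears 1 time(s)
Maximum frequency is 3.
Only 9 reaches that frequency, so it is the mode.
Final answer: 9


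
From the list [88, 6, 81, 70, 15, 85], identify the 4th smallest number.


Sort ascending: [6, 15, 70, 81, 85, 88]
The 4th element (1-indexed) is at index 3.
Value = 81
Final answer: 81


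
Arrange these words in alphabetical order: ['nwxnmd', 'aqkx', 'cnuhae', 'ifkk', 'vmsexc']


Compare strings character by character (the first differing letter decides):
  'aqkx' < 'cnuhae' since 'a' < 'c' at position 1
  'cnuhae' < 'ifkk' since 'c' < 'i' at position 1
  'ifkk' < 'nwxnmd' since 'i' < 'n' at position 1
  'nwxnmd' < 'vmsexc' since 'n' < 'v' at position 1
Chaining these comparisons gives the alphabetical order.
Final answer: ['aqkx', 'cnuhae', 'ifkk', 'nwxnmd', 'vmsexc']


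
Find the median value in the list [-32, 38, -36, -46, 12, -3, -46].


First, sort the list: [-46, -46, -36, -32, -3, 12, 38]
The list has 7 elements (odd count).
The middle index is 3 (0-based), and the element there is -32.
Final answer: -32


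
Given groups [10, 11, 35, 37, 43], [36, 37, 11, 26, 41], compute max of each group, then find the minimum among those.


Find max of each group:
  Group 1: [10, 11, 35, 37, 43] -> max = 43
  Group 2: [36, 37, 11, 26, 41] -> max = 41
Maxes: [43, 41]
Minimum of maxes = 41
Final answer: 41


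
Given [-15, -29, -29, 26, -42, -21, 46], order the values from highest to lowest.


Original list: [-15, -29, -29, 26, -42, -21, 46]
Repeatedly take the largest remaining element:
  Remaining [-15, -29, -29, 26, -42, -21, 46] -> largest is 46
  Remaining [-15, -29, -29, 26, -42, -21] -> largest is 26
  Remaining [-15, -29, -29, -42, -21] -> largest is -15
  Remaining [-29, -29, -42, -21] -> largest is -21
  Remaining [-29, -29, -42] -> largest is -29
  Remaining [-29, -42] -> largest is -29
  Remaining [-42] -> largest is -42
Collecting the picks in order gives the descending list.
Final answer: [46, 26, -15, -21, -29, -29, -42]


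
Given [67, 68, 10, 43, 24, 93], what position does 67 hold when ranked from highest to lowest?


Sort descending: [93, 68, 67, 43, 24, 10]
Find 67 in the sorted list.
67 is at position 3.
Final answer: 3


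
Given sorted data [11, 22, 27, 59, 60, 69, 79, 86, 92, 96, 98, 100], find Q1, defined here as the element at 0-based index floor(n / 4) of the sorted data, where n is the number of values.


The list has n = 12 elements.
Q1 index = floor(12 / 4) = floor(3) = 3
Counting from index 0 in the sorted data, the element at index 3 is 59.
Final answer: 59


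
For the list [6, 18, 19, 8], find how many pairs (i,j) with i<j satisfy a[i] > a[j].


For each element, count the later elements that are smaller than it:
  6 (index 0): smaller elements after it = [] -> 0
  18 (index 1): smaller elements after it = [8] -> 1
  19 (index 2): smaller elements after it = [8] -> 1
Total inversions = 0 + 1 + 1 = 2
Final answer: 2


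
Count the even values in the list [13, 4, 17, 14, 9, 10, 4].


Check each element:
  13 is odd
  4 is even
  17 is odd
  14 is even
  9 is odd
  10 is even
  4 is even
Evens: [4, 14, 10, 4]
Count of evens = 4
Final answer: 4


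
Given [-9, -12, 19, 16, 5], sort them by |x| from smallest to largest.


Compute absolute values:
  |-9| = 9
  |-12| = 12
  |19| = 19
  |16| = 16
  |5| = 5
Absolute values in increasing order: 5 < 9 < 12 < 16 < 19
Listing the original numbers in that order gives the answer.
Final answer: [5, -9, -12, 16, 19]


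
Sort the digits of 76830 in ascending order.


The number 76830 has digits: 7, 6, 8, 3, 0
Sorted: 0, 3, 6, 7, 8
Joining the sorted digits gives the result.
Final answer: 03678


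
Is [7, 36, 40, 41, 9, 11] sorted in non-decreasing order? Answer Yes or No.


Check consecutive pairs:
  7 <= 36? True
  36 <= 40? True
  40 <= 41? True
  41 <= 9? False
  9 <= 11? True
1 consecutive pair(s) are out of order, so the list is not sorted.
Final answer: No


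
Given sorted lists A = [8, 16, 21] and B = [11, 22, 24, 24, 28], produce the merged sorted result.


List A: [8, 16, 21]
List B: [11, 22, 24, 24, 28]
Repeatedly compare the front elements and take the smaller:
  8 vs 11 -> take 8
  16 vs 11 -> take 11
  16 vs 22 -> take 16
  21 vs 22 -> take 21
  A is exhausted; append the rest of B: [22, 24, 24, 28]
Final answer: [8, 11, 16, 21, 22, 24, 24, 28]


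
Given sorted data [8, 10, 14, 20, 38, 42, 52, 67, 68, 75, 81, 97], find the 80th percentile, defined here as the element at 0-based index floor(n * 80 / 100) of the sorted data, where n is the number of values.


The dataset has n = 12 elements.
Index = floor(12 * 80 / 100) = floor(960 / 100) = floor(9.6) = 9
Counting from index 0 in the sorted data, the element at index 9 is 75.
Final answer: 75


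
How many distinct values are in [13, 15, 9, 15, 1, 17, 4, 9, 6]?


List all unique values:
Distinct values: [1, 4, 6, 9, 13, 15, 17]
Count = 7
Final answer: 7


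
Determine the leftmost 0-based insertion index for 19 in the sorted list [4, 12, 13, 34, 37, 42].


List is sorted: [4, 12, 13, 34, 37, 42]
We need the leftmost position where 19 can be inserted, i.e. the first index whose element is >= 19 (or the end of the list if none is).
Binary search with low=0, high=6 (0-based indices):
  low=0, high=6, mid=3: a[3]=34 >= 19, so high = 3
  low=0, high=3, mid=1: a[1]=12 < 19, so low = 2
  low=2, high=3, mid=2: a[2]=13 < 19, so low = 3
Now low = high = 3, so the insertion index is 3.
Final answer: 3


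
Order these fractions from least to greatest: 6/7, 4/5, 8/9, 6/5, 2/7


Convert to decimal for comparison:
  6/7 = 0.8571
  4/5 = 0.8
  8/9 = 0.8889
  6/5 = 1.2
  2/7 = 0.2857
Decimals in increasing order: 0.2857 < 0.8 < 0.8571 < 0.8889 < 1.2
Writing each back as its fraction gives the sorted order.
Final answer: 2/7, 4/5, 6/7, 8/9, 6/5


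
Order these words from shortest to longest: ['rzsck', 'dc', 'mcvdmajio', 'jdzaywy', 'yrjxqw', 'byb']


Compute lengths:
  'rzsck' has length 5
  'dc' has length 2
  'mcvdmajio' has length 9
  'jdzaywy' has length 7
  'yrjxqw' has length 6
  'byb' has length 3
Lengths in increasing order: 2 < 3 < 5 < 6 < 7 < 9
Listing the words in that order gives the answer.
Final answer: ['dc', 'byb', 'rzsck', 'yrjxqw', 'jdzaywy', 'mcvdmajio']


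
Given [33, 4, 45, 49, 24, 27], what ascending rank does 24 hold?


Sort ascending: [4, 24, 27, 33, 45, 49]
Find 24 in the sorted list.
24 is at position 2 (1-indexed).
Final answer: 2


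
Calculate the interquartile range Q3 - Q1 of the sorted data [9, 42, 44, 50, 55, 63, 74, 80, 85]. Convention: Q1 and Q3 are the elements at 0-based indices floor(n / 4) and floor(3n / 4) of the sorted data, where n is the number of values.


The data has n = 9 elements.
Q1 index = floor(9 / 4) = floor(2.25) = 2; Q3 index = floor(3 * 9 / 4) = floor(6.75) = 6
Q1 = element at index 2 = 44
Q3 = element at index 6 = 74
IQR = 74 - 44 = 30
Final answer: 30


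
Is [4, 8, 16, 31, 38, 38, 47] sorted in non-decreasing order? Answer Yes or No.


Check consecutive pairs:
  4 <= 8? True
  8 <= 16? True
  16 <= 31? True
  31 <= 38? True
  38 <= 38? True
  38 <= 47? True
Every consecutive pair is in order, so the list is non-decreasing.
Final answer: Yes


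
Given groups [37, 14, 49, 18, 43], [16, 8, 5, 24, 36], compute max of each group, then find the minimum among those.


Find max of each group:
  Group 1: [37, 14, 49, 18, 43] -> max = 49
  Group 2: [16, 8, 5, 24, 36] -> max = 36
Maxes: [49, 36]
Minimum of maxes = 36
Final answer: 36


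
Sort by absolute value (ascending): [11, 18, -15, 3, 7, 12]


Compute absolute values:
  |11| = 11
  |18| = 18
  |-15| = 15
  |3| = 3
  |7| = 7
  |12| = 12
Absolute values in increasing order: 3 < 7 < 11 < 12 < 15 < 18
Listing the original numbers in that order gives the answer.
Final answer: [3, 7, 11, 12, -15, 18]


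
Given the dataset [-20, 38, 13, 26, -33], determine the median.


First, sort the list: [-33, -20, 13, 26, 38]
The list has 5 elements (odd count).
The middle index is 2 (0-based), and the element there is 13.
Final answer: 13


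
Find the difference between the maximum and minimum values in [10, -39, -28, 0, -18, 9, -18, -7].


Maximum value: 10
Minimum value: -39
Range = 10 - (-39) = 49
Final answer: 49


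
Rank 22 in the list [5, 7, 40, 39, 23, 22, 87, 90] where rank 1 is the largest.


Sort descending: [90, 87, 40, 39, 23, 22, 7, 5]
Find 22 in the sorted list.
22 is at position 6.
Final answer: 6


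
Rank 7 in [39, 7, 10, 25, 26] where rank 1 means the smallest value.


Sort ascending: [7, 10, 25, 26, 39]
Find 7 in the sorted list.
7 is at position 1 (1-indexed).
Final answer: 1


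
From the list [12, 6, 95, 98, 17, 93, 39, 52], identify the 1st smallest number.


Sort ascending: [6, 12, 17, 39, 52, 93, 95, 98]
The 1st element (1-indexed) is at index 0.
Value = 6
Final answer: 6


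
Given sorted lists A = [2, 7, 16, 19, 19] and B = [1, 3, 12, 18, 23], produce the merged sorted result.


List A: [2, 7, 16, 19, 19]
List B: [1, 3, 12, 18, 23]
Repeatedly compare the front elements and take the smaller:
  2 vs 1 -> take 1
  2 vs 3 -> take 2
  7 vs 3 -> take 3
  7 vs 12 -> take 7
  16 vs 12 -> take 12
  16 vs 18 -> take 16
  19 vs 18 -> take 18
  19 vs 23 -> take 19
  19 vs 23 -> take 19
  A is exhausted; append the rest of B: [23]
Final answer: [1, 2, 3, 7, 12, 16, 18, 19, 19, 23]


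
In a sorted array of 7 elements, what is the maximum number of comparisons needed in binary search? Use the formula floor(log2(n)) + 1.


Binary search halves the search space each step.
Maximum comparisons = floor(log2(7)) + 1
log2(7) = 2.8074
floor(log2(7)) = 2, so 2 + 1 = 3
Final answer: 3


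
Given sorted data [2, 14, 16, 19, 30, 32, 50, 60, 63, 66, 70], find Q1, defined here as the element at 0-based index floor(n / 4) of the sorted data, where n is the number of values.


The list has n = 11 elements.
Q1 index = floor(11 / 4) = floor(2.75) = 2
Counting from index 0 in the sorted data, the element at index 2 is 16.
Final answer: 16


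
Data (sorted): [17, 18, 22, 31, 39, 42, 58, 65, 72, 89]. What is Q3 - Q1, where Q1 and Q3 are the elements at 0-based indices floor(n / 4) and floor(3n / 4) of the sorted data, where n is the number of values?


The data has n = 10 elements.
Q1 index = floor(10 / 4) = floor(2.5) = 2; Q3 index = floor(3 * 10 / 4) = floor(7.5) = 7
Q1 = element at index 2 = 22
Q3 = element at index 7 = 65
IQR = 65 - 22 = 43
Final answer: 43


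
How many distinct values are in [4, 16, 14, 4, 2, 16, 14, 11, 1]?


List all unique values:
Distinct values: [1, 2, 4, 11, 14, 16]
Count = 6
Final answer: 6


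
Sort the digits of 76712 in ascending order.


The number 76712 has digits: 7, 6, 7, 1, 2
Sorted: 1, 2, 6, 7, 7
Joining the sorted digits gives the result.
Final answer: 12677


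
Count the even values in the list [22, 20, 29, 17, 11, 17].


Check each element:
  22 is even
  20 is even
  29 is odd
  17 is odd
  11 is odd
  17 is odd
Evens: [22, 20]
Count of evens = 2
Final answer: 2


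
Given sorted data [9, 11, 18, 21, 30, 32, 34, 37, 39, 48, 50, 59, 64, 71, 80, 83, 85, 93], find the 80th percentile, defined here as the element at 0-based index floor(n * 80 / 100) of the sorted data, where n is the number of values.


The dataset has n = 18 elements.
Index = floor(18 * 80 / 100) = floor(1440 / 100) = floor(14.4) = 14
Counting from index 0 in the sorted data, the element at index 14 is 80.
Final answer: 80


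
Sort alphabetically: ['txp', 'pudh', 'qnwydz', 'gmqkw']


Compare strings character by character (the first differing letter decides):
  'gmqkw' < 'pudh' since 'g' < 'p' at position 1
  'pudh' < 'qnwydz' since 'p' < 'q' at position 1
  'qnwydz' < 'txp' since 'q' < 't' at position 1
Chaining these comparisons gives the alphabetical order.
Final answer: ['gmqkw', 'pudh', 'qnwydz', 'txp']


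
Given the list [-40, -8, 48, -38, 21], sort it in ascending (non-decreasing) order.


Original list: [-40, -8, 48, -38, 21]
Repeatedly take the smallest remaining element:
  Remaining [-40, -8, 48, -38, 21] -> smallest is -40
  Remaining [-8, 48, -38, 21] -> smallest is -38
  Remaining [-8, 48, 21] -> smallest is -8
  Remaining [48, 21] -> smallest is 21
  Remaining [48] -> smallest is 48
Collecting the picks in order gives the sorted list.
Final answer: [-40, -38, -8, 21, 48]


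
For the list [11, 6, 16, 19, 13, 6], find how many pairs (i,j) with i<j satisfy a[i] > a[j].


For each element, count the later elements that are smaller than it:
  11 (index 0): smaller elements after it = [6, 6] -> 2
  6 (index 1): smaller elements after it = [] -> 0
  16 (index 2): smaller elements after it = [13, 6] -> 2
  19 (index 3): smaller elements after it = [13, 6] -> 2
  13 (index 4): smaller elements after it = [6] -> 1
Total inversions = 2 + 0 + 2 + 2 + 1 = 7
Final answer: 7


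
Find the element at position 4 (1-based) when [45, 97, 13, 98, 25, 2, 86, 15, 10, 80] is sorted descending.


Sort descending: [98, 97, 86, 80, 45, 25, 15, 13, 10, 2]
The 4th element (1-indexed) is at index 3.
Value = 80
Final answer: 80


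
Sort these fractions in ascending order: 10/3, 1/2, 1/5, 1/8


Convert to decimal for comparison:
  10/3 = 3.3333
  1/2 = 0.5
  1/5 = 0.2
  1/8 = 0.125
Decimals in increasing order: 0.125 < 0.2 < 0.5 < 3.3333
Writing each back as its fraction gives the sorted order.
Final answer: 1/8, 1/5, 1/2, 10/3


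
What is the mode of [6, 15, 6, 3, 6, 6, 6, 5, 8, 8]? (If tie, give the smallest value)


Count the frequency of each value:
  3 appears 1 time(s)
  5 appears 1 time(s)
  6 appears 5 time(s)
  8 appears 2 time(s)
  15 appears 1 time(s)
Maximum frequency is 5.
Only 6 reaches that frequency, so it is the mode.
Final answer: 6


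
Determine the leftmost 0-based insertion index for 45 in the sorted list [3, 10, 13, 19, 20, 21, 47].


List is sorted: [3, 10, 13, 19, 20, 21, 47]
We need the leftmost position where 45 can be inserted, i.e. the first index whose element is >= 45 (or the end of the list if none is).
Binary search with low=0, high=7 (0-based indices):
  low=0, high=7, mid=3: a[3]=19 < 45, so low = 4
  low=4, high=7, mid=5: a[5]=21 < 45, so low = 6
  low=6, high=7, mid=6: a[6]=47 >= 45, so high = 6
Now low = high = 6, so the insertion index is 6.
Final answer: 6


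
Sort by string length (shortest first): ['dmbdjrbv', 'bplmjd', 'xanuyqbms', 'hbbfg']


Compute lengths:
  'dmbdjrbv' has length 8
  'bplmjd' has length 6
  'xanuyqbms' has length 9
  'hbbfg' has length 5
Lengths in increasing order: 5 < 6 < 8 < 9
Listing the words in that order gives the answer.
Final answer: ['hbbfg', 'bplmjd', 'dmbdjrbv', 'xanuyqbms']


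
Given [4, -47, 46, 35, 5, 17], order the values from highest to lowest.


Original list: [4, -47, 46, 35, 5, 17]
Repeatedly take the largest remaining element:
  Remaining [4, -47, 46, 35, 5, 17] -> largest is 46
  Remaining [4, -47, 35, 5, 17] -> largest is 35
  Remaining [4, -47, 5, 17] -> largest is 17
  Remaining [4, -47, 5] -> largest is 5
  Remaining [4, -47] -> largest is 4
  Remaining [-47] -> largest is -47
Collecting the picks in order gives the descending list.
Final answer: [46, 35, 17, 5, 4, -47]


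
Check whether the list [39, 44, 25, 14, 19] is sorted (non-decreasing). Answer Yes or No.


Check consecutive pairs:
  39 <= 44? True
  44 <= 25? False
  25 <= 14? False
  14 <= 19? True
2 consecutive pair(s) are out of order, so the list is not sorted.
Final answer: No


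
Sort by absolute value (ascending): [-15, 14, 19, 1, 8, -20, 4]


Compute absolute values:
  |-15| = 15
  |14| = 14
  |19| = 19
  |1| = 1
  |8| = 8
  |-20| = 20
  |4| = 4
Absolute values in increasing order: 1 < 4 < 8 < 14 < 15 < 19 < 20
Listing the original numbers in that order gives the answer.
Final answer: [1, 4, 8, 14, -15, 19, -20]


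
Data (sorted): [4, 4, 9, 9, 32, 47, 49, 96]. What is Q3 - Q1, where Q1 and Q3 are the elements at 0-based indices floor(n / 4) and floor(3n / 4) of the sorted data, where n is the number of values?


The data has n = 8 elements.
Q1 index = floor(8 / 4) = floor(2) = 2; Q3 index = floor(3 * 8 / 4) = floor(6) = 6
Q1 = element at index 2 = 9
Q3 = element at index 6 = 49
IQR = 49 - 9 = 40
Final answer: 40


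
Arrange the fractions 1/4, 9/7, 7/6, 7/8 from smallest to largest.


Convert to decimal for comparison:
  1/4 = 0.25
  9/7 = 1.2857
  7/6 = 1.1667
  7/8 = 0.875
Decimals in increasing order: 0.25 < 0.875 < 1.1667 < 1.2857
Writing each back as its fraction gives the sorted order.
Final answer: 1/4, 7/8, 7/6, 9/7


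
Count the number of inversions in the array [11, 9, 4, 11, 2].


For each element, count the later elements that are smaller than it:
  11 (index 0): smaller elements after it = [9, 4, 2] -> 3
  9 (index 1): smaller elements after it = [4, 2] -> 2
  4 (index 2): smaller elements after it = [2] -> 1
  11 (index 3): smaller elements after it = [2] -> 1
Total inversions = 3 + 2 + 1 + 1 = 7
Final answer: 7


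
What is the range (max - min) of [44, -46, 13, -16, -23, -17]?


Maximum value: 44
Minimum value: -46
Range = 44 - (-46) = 90
Final answer: 90


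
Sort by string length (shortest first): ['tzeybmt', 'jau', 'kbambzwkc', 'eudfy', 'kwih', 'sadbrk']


Compute lengths:
  'tzeybmt' has length 7
  'jau' has length 3
  'kbambzwkc' has length 9
  'eudfy' has length 5
  'kwih' has length 4
  'sadbrk' has length 6
Lengths in increasing order: 3 < 4 < 5 < 6 < 7 < 9
Listing the words in that order gives the answer.
Final answer: ['jau', 'kwih', 'eudfy', 'sadbrk', 'tzeybmt', 'kbambzwkc']


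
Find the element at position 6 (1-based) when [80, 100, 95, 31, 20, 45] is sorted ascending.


Sort ascending: [20, 31, 45, 80, 95, 100]
The 6th element (1-indexed) is at index 5.
Value = 100
Final answer: 100


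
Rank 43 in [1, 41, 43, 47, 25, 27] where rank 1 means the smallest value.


Sort ascending: [1, 25, 27, 41, 43, 47]
Find 43 in the sorted list.
43 is at position 5 (1-indexed).
Final answer: 5


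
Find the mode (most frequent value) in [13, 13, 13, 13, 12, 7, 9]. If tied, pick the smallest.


Count the frequency of each value:
  7 appears 1 time(s)
  9 appears 1 time(s)
  12 appears 1 time(s)
  13 appears 4 time(s)
Maximum frequency is 4.
Only 13 reaches that frequency, so it is the mode.
Final answer: 13


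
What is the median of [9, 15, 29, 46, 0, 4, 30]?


First, sort the list: [0, 4, 9, 15, 29, 30, 46]
The list has 7 elements (odd count).
The middle index is 3 (0-based), and the element there is 15.
Final answer: 15


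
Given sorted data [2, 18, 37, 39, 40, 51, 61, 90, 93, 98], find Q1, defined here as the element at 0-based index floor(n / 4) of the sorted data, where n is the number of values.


The list has n = 10 elements.
Q1 index = floor(10 / 4) = floor(2.5) = 2
Counting from index 0 in the sorted data, the element at index 2 is 37.
Final answer: 37


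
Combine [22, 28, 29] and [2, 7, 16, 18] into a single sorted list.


List A: [22, 28, 29]
List B: [2, 7, 16, 18]
Repeatedly compare the front elements and take the smaller:
  22 vs 2 -> take 2
  22 vs 7 -> take 7
  22 vs 16 -> take 16
  22 vs 18 -> take 18
  B is exhausted; append the rest of A: [22, 28, 29]
Final answer: [2, 7, 16, 18, 22, 28, 29]


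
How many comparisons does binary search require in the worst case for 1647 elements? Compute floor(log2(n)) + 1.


Binary search halves the search space each step.
Maximum comparisons = floor(log2(1647)) + 1
log2(1647) = 10.6856
floor(log2(1647)) = 10, so 10 + 1 = 11
Final answer: 11


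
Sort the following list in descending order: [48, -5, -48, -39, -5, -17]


Original list: [48, -5, -48, -39, -5, -17]
Repeatedly take the largest remaining element:
  Remaining [48, -5, -48, -39, -5, -17] -> largest is 48
  Remaining [-5, -48, -39, -5, -17] -> largest is -5
  Remaining [-48, -39, -5, -17] -> largest is -5
  Remaining [-48, -39, -17] -> largest is -17
  Remaining [-48, -39] -> largest is -39
  Remaining [-48] -> largest is -48
Collecting the picks in order gives the descending list.
Final answer: [48, -5, -5, -17, -39, -48]


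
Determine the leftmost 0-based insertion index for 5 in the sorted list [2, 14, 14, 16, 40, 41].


List is sorted: [2, 14, 14, 16, 40, 41]
We need the leftmost position where 5 can be inserted, i.e. the first index whose element is >= 5 (or the end of the list if none is).
Binary search with low=0, high=6 (0-based indices):
  low=0, high=6, mid=3: a[3]=16 >= 5, so high = 3
  low=0, high=3, mid=1: a[1]=14 >= 5, so high = 1
  low=0, high=1, mid=0: a[0]=2 < 5, so low = 1
Now low = high = 1, so the insertion index is 1.
Final answer: 1


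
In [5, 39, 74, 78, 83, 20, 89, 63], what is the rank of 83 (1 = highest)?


Sort descending: [89, 83, 78, 74, 63, 39, 20, 5]
Find 83 in the sorted list.
83 is at position 2.
Final answer: 2


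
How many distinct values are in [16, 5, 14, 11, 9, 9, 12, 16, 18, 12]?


List all unique values:
Distinct values: [5, 9, 11, 12, 14, 16, 18]
Count = 7
Final answer: 7


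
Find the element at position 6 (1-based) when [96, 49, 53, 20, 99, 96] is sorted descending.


Sort descending: [99, 96, 96, 53, 49, 20]
The 6th element (1-indexed) is at index 5.
Value = 20
Final answer: 20


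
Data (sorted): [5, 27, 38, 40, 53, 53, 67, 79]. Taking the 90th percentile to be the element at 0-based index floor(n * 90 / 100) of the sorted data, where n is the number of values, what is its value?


The dataset has n = 8 elements.
Index = floor(8 * 90 / 100) = floor(720 / 100) = floor(7.2) = 7
Counting from index 0 in the sorted data, the element at index 7 is 79.
Final answer: 79


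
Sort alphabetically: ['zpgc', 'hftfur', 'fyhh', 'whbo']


Compare strings character by character (the first differing letter decides):
  'fyhh' < 'hftfur' since 'f' < 'h' at position 1
  'hftfur' < 'whbo' since 'h' < 'w' at position 1
  'whbo' < 'zpgc' since 'w' < 'z' at position 1
Chaining these comparisons gives the alphabetical order.
Final answer: ['fyhh', 'hftfur', 'whbo', 'zpgc']


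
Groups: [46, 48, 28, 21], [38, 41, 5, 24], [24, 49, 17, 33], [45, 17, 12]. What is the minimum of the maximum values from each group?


Find max of each group:
  Group 1: [46, 48, 28, 21] -> max = 48
  Group 2: [38, 41, 5, 24] -> max = 41
  Group 3: [24, 49, 17, 33] -> max = 49
  Group 4: [45, 17, 12] -> max = 45
Maxes: [48, 41, 49, 45]
Minimum of maxes = 41
Final answer: 41


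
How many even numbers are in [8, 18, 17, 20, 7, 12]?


Check each element:
  8 is even
  18 is even
  17 is odd
  20 is even
  7 is odd
  12 is even
Evens: [8, 18, 20, 12]
Count of evens = 4
Final answer: 4


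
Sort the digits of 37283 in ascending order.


The number 37283 has digits: 3, 7, 2, 8, 3
Sorted: 2, 3, 3, 7, 8
Joining the sorted digits gives the result.
Final answer: 23378


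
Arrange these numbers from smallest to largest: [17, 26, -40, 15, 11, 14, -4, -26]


Original list: [17, 26, -40, 15, 11, 14, -4, -26]
Repeatedly take the smallest remaining element:
  Remaining [17, 26, -40, 15, 11, 14, -4, -26] -> smallest is -40
  Remaining [17, 26, 15, 11, 14, -4, -26] -> smallest is -26
  Remaining [17, 26, 15, 11, 14, -4] -> smallest is -4
  Remaining [17, 26, 15, 11, 14] -> smallest is 11
  Remaining [17, 26, 15, 14] -> smallest is 14
  Remaining [17, 26, 15] -> smallest is 15
  Remaining [17, 26] -> smallest is 17
  Remaining [26] -> smallest is 26
Collecting the picks in order gives the sorted list.
Final answer: [-40, -26, -4, 11, 14, 15, 17, 26]


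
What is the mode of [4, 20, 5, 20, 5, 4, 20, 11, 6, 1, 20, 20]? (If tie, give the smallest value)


Count the frequency of each value:
  1 appears 1 time(s)
  4 appears 2 time(s)
  5 appears 2 time(s)
  6 appears 1 time(s)
  11 appears 1 time(s)
  20 appears 5 time(s)
Maximum frequency is 5.
Only 20 reaches that frequency, so it is the mode.
Final answer: 20


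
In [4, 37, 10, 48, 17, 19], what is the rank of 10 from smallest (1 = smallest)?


Sort ascending: [4, 10, 17, 19, 37, 48]
Find 10 in the sorted list.
10 is at position 2 (1-indexed).
Final answer: 2


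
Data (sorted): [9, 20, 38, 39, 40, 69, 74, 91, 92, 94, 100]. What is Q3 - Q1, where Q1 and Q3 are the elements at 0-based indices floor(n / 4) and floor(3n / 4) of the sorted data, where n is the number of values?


The data has n = 11 elements.
Q1 index = floor(11 / 4) = floor(2.75) = 2; Q3 index = floor(3 * 11 / 4) = floor(8.25) = 8
Q1 = element at index 2 = 38
Q3 = element at index 8 = 92
IQR = 92 - 38 = 54
Final answer: 54


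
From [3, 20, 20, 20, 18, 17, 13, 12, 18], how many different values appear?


List all unique values:
Distinct values: [3, 12, 13, 17, 18, 20]
Count = 6
Final answer: 6


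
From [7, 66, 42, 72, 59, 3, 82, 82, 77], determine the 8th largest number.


Sort descending: [82, 82, 77, 72, 66, 59, 42, 7, 3]
The 8th element (1-indexed) is at index 7.
Value = 7
Final answer: 7


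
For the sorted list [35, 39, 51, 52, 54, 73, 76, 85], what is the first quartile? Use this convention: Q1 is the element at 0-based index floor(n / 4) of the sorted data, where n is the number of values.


The list has n = 8 elements.
Q1 index = floor(8 / 4) = floor(2) = 2
Counting from index 0 in the sorted data, the element at index 2 is 51.
Final answer: 51


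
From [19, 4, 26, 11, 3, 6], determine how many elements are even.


Check each element:
  19 is odd
  4 is even
  26 is even
  11 is odd
  3 is odd
  6 is even
Evens: [4, 26, 6]
Count of evens = 3
Final answer: 3


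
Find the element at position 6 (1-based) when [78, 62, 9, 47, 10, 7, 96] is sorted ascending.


Sort ascending: [7, 9, 10, 47, 62, 78, 96]
The 6th element (1-indexed) is at index 5.
Value = 78
Final answer: 78


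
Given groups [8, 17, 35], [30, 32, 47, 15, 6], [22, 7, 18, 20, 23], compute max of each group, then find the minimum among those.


Find max of each group:
  Group 1: [8, 17, 35] -> max = 35
  Group 2: [30, 32, 47, 15, 6] -> max = 47
  Group 3: [22, 7, 18, 20, 23] -> max = 23
Maxes: [35, 47, 23]
Minimum of maxes = 23
Final answer: 23


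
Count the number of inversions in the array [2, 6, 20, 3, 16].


For each element, count the later elements that are smaller than it:
  2 (index 0): smaller elements after it = [] -> 0
  6 (index 1): smaller elements after it = [3] -> 1
  20 (index 2): smaller elements after it = [3, 16] -> 2
  3 (index 3): smaller elements after it = [] -> 0
Total inversions = 0 + 1 + 2 + 0 = 3
Final answer: 3


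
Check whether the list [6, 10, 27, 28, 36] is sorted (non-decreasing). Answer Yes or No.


Check consecutive pairs:
  6 <= 10? True
  10 <= 27? True
  27 <= 28? True
  28 <= 36? True
Every consecutive pair is in order, so the list is non-decreasing.
Final answer: Yes


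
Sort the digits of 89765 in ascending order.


The number 89765 has digits: 8, 9, 7, 6, 5
Sorted: 5, 6, 7, 8, 9
Joining the sorted digits gives the result.
Final answer: 56789


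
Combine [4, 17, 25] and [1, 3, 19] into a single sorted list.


List A: [4, 17, 25]
List B: [1, 3, 19]
Repeatedly compare the front elements and take the smaller:
  4 vs 1 -> take 1
  4 vs 3 -> take 3
  4 vs 19 -> take 4
  17 vs 19 -> take 17
  25 vs 19 -> take 19
  B is exhausted; append the rest of A: [25]
Final answer: [1, 3, 4, 17, 19, 25]


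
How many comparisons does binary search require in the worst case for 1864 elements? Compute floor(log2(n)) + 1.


Binary search halves the search space each step.
Maximum comparisons = floor(log2(1864)) + 1
log2(1864) = 10.8642
floor(log2(1864)) = 10, so 10 + 1 = 11
Final answer: 11


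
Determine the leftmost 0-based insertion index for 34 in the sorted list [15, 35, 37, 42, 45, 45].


List is sorted: [15, 35, 37, 42, 45, 45]
We need the leftmost position where 34 can be inserted, i.e. the first index whose element is >= 34 (or the end of the list if none is).
Binary search with low=0, high=6 (0-based indices):
  low=0, high=6, mid=3: a[3]=42 >= 34, so high = 3
  low=0, high=3, mid=1: a[1]=35 >= 34, so high = 1
  low=0, high=1, mid=0: a[0]=15 < 34, so low = 1
Now low = high = 1, so the insertion index is 1.
Final answer: 1


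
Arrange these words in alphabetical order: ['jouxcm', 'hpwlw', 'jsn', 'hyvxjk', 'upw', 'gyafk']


Compare strings character by character (the first differing letter decides):
  'gyafk' < 'hpwlw' since 'g' < 'h' at position 1
  'hpwlw' < 'hyvxjk' since 'p' < 'y' at position 2
  'hyvxjk' < 'jouxcm' since 'h' < 'j' at position 1
  'jouxcm' < 'jsn' since 'o' < 's' at position 2
  'jsn' < 'upw' since 'j' < 'u' at position 1
Chaining these comparisons gives the alphabetical order.
Final answer: ['gyafk', 'hpwlw', 'hyvxjk', 'jouxcm', 'jsn', 'upw']


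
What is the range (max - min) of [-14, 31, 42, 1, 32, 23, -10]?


Maximum value: 42
Minimum value: -14
Range = 42 - (-14) = 56
Final answer: 56


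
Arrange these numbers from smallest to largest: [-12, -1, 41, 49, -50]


Original list: [-12, -1, 41, 49, -50]
Repeatedly take the smallest remaining element:
  Remaining [-12, -1, 41, 49, -50] -> smallest is -50
  Remaining [-12, -1, 41, 49] -> smallest is -12
  Remaining [-1, 41, 49] -> smallest is -1
  Remaining [41, 49] -> smallest is 41
  Remaining [49] -> smallest is 49
Collecting the picks in order gives the sorted list.
Final answer: [-50, -12, -1, 41, 49]


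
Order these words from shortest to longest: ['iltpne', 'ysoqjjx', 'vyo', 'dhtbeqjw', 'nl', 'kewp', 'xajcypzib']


Compute lengths:
  'iltpne' has length 6
  'ysoqjjx' has length 7
  'vyo' has length 3
  'dhtbeqjw' has length 8
  'nl' has length 2
  'kewp' has length 4
  'xajcypzib' has length 9
Lengths in increasing order: 2 < 3 < 4 < 6 < 7 < 8 < 9
Listing the words in that order gives the answer.
Final answer: ['nl', 'vyo', 'kewp', 'iltpne', 'ysoqjjx', 'dhtbeqjw', 'xajcypzib']


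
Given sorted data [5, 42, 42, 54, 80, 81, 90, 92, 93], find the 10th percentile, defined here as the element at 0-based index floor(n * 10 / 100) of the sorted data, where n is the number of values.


The dataset has n = 9 elements.
Index = floor(9 * 10 / 100) = floor(90 / 100) = floor(0.9) = 0
Counting from index 0 in the sorted data, the element at index 0 is 5.
Final answer: 5


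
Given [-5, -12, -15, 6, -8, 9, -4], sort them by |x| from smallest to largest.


Compute absolute values:
  |-5| = 5
  |-12| = 12
  |-15| = 15
  |6| = 6
  |-8| = 8
  |9| = 9
  |-4| = 4
Absolute values in increasing order: 4 < 5 < 6 < 8 < 9 < 12 < 15
Listing the original numbers in that order gives the answer.
Final answer: [-4, -5, 6, -8, 9, -12, -15]


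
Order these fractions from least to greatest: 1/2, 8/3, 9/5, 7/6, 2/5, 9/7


Convert to decimal for comparison:
  1/2 = 0.5
  8/3 = 2.6667
  9/5 = 1.8
  7/6 = 1.1667
  2/5 = 0.4
  9/7 = 1.2857
Decimals in increasing order: 0.4 < 0.5 < 1.1667 < 1.2857 < 1.8 < 2.6667
Writing each back as its fraction gives the sorted order.
Final answer: 2/5, 1/2, 7/6, 9/7, 9/5, 8/3


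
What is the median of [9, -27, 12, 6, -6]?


First, sort the list: [-27, -6, 6, 9, 12]
The list has 5 elements (odd count).
The middle index is 2 (0-based), and the element there is 6.
Final answer: 6


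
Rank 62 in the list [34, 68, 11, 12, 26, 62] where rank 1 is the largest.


Sort descending: [68, 62, 34, 26, 12, 11]
Find 62 in the sorted list.
62 is at position 2.
Final answer: 2


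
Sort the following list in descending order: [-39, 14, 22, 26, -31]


Original list: [-39, 14, 22, 26, -31]
Repeatedly take the largest remaining element:
  Remaining [-39, 14, 22, 26, -31] -> largest is 26
  Remaining [-39, 14, 22, -31] -> largest is 22
  Remaining [-39, 14, -31] -> largest is 14
  Remaining [-39, -31] -> largest is -31
  Remaining [-39] -> largest is -39
Collecting the picks in order gives the descending list.
Final answer: [26, 22, 14, -31, -39]


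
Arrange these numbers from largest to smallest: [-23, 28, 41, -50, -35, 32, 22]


Original list: [-23, 28, 41, -50, -35, 32, 22]
Repeatedly take the largest remaining element:
  Remaining [-23, 28, 41, -50, -35, 32, 22] -> largest is 41
  Remaining [-23, 28, -50, -35, 32, 22] -> largest is 32
  Remaining [-23, 28, -50, -35, 22] -> largest is 28
  Remaining [-23, -50, -35, 22] -> largest is 22
  Remaining [-23, -50, -35] -> largest is -23
  Remaining [-50, -35] -> largest is -35
  Remaining [-50] -> largest is -50
Collecting the picks in order gives the descending list.
Final answer: [41, 32, 28, 22, -23, -35, -50]


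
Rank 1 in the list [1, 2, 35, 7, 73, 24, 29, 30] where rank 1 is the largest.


Sort descending: [73, 35, 30, 29, 24, 7, 2, 1]
Find 1 in the sorted list.
1 is at position 8.
Final answer: 8


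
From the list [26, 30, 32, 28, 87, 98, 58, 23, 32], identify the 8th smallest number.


Sort ascending: [23, 26, 28, 30, 32, 32, 58, 87, 98]
The 8th element (1-indexed) is at index 7.
Value = 87
Final answer: 87


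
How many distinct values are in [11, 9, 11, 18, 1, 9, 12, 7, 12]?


List all unique values:
Distinct values: [1, 7, 9, 11, 12, 18]
Count = 6
Final answer: 6


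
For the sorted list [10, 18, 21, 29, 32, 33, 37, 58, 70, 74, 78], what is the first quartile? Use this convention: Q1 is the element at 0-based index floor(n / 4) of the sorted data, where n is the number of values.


The list has n = 11 elements.
Q1 index = floor(11 / 4) = floor(2.75) = 2
Counting from index 0 in the sorted data, the element at index 2 is 21.
Final answer: 21


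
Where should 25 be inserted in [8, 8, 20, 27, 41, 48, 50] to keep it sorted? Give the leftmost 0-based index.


List is sorted: [8, 8, 20, 27, 41, 48, 50]
We need the leftmost position where 25 can be inserted, i.e. the first index whose element is >= 25 (or the end of the list if none is).
Binary search with low=0, high=7 (0-based indices):
  low=0, high=7, mid=3: a[3]=27 >= 25, so high = 3
  low=0, high=3, mid=1: a[1]=8 < 25, so low = 2
  low=2, high=3, mid=2: a[2]=20 < 25, so low = 3
Now low = high = 3, so the insertion index is 3.
Final answer: 3


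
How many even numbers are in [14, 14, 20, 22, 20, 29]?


Check each element:
  14 is even
  14 is even
  20 is even
  22 is even
  20 is even
  29 is odd
Evens: [14, 14, 20, 22, 20]
Count of evens = 5
Final answer: 5


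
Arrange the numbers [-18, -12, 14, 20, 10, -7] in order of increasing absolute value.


Compute absolute values:
  |-18| = 18
  |-12| = 12
  |14| = 14
  |20| = 20
  |10| = 10
  |-7| = 7
Absolute values in increasing order: 7 < 10 < 12 < 14 < 18 < 20
Listing the original numbers in that order gives the answer.
Final answer: [-7, 10, -12, 14, -18, 20]


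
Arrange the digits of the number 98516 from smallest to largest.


The number 98516 has digits: 9, 8, 5, 1, 6
Sorted: 1, 5, 6, 8, 9
Joining the sorted digits gives the result.
Final answer: 15689


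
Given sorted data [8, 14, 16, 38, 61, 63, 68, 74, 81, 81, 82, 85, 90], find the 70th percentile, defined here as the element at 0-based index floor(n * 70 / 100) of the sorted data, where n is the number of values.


The dataset has n = 13 elements.
Index = floor(13 * 70 / 100) = floor(910 / 100) = floor(9.1) = 9
Counting from index 0 in the sorted data, the element at index 9 is 81.
Final answer: 81


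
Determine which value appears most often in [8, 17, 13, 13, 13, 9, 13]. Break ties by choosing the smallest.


Count the frequency of each value:
  8 appears 1 time(s)
  9 appears 1 time(s)
  13 appears 4 time(s)
  17 appears 1 time(s)
Maximum frequency is 4.
Only 13 reaches that frequency, so it is the mode.
Final answer: 13


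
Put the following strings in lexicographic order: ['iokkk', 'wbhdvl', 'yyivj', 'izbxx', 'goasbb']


Compare strings character by character (the first differing letter decides):
  'goasbb' < 'iokkk' since 'g' < 'i' at position 1
  'iokkk' < 'izbxx' since 'o' < 'z' at position 2
  'izbxx' < 'wbhdvl' since 'i' < 'w' at position 1
  'wbhdvl' < 'yyivj' since 'w' < 'y' at position 1
Chaining these comparisons gives the alphabetical order.
Final answer: ['goasbb', 'iokkk', 'izbxx', 'wbhdvl', 'yyivj']


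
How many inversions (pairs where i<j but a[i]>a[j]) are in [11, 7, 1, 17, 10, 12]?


For each element, count the later elements that are smaller than it:
  11 (index 0): smaller elements after it = [7, 1, 10] -> 3
  7 (index 1): smaller elements after it = [1] -> 1
  1 (index 2): smaller elements after it = [] -> 0
  17 (index 3): smaller elements after it = [10, 12] -> 2
  10 (index 4): smaller elements after it = [] -> 0
Total inversions = 3 + 1 + 0 + 2 + 0 = 6
Final answer: 6


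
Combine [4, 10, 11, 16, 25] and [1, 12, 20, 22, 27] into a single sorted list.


List A: [4, 10, 11, 16, 25]
List B: [1, 12, 20, 22, 27]
Repeatedly compare the front elements and take the smaller:
  4 vs 1 -> take 1
  4 vs 12 -> take 4
  10 vs 12 -> take 10
  11 vs 12 -> take 11
  16 vs 12 -> take 12
  16 vs 20 -> take 16
  25 vs 20 -> take 20
  25 vs 22 -> take 22
  25 vs 27 -> take 25
  A is exhausted; append the rest of B: [27]
Final answer: [1, 4, 10, 11, 12, 16, 20, 22, 25, 27]


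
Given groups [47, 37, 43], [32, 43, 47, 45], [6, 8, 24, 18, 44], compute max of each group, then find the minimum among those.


Find max of each group:
  Group 1: [47, 37, 43] -> max = 47
  Group 2: [32, 43, 47, 45] -> max = 47
  Group 3: [6, 8, 24, 18, 44] -> max = 44
Maxes: [47, 47, 44]
Minimum of maxes = 44
Final answer: 44


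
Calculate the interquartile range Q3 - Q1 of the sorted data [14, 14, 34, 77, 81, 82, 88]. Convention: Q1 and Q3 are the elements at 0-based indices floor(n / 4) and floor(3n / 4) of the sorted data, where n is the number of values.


The data has n = 7 elements.
Q1 index = floor(7 / 4) = floor(1.75) = 1; Q3 index = floor(3 * 7 / 4) = floor(5.25) = 5
Q1 = element at index 1 = 14
Q3 = element at index 5 = 82
IQR = 82 - 14 = 68
Final answer: 68


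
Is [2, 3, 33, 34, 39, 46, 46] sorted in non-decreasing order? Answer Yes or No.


Check consecutive pairs:
  2 <= 3? True
  3 <= 33? True
  33 <= 34? True
  34 <= 39? True
  39 <= 46? True
  46 <= 46? True
Every consecutive pair is in order, so the list is non-decreasing.
Final answer: Yes


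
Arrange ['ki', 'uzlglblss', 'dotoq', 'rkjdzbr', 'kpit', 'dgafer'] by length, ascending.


Compute lengths:
  'ki' has length 2
  'uzlglblss' has length 9
  'dotoq' has length 5
  'rkjdzbr' has length 7
  'kpit' has length 4
  'dgafer' has length 6
Lengths in increasing order: 2 < 4 < 5 < 6 < 7 < 9
Listing the words in that order gives the answer.
Final answer: ['ki', 'kpit', 'dotoq', 'dgafer', 'rkjdzbr', 'uzlglblss']


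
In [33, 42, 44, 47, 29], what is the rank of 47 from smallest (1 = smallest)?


Sort ascending: [29, 33, 42, 44, 47]
Find 47 in the sorted list.
47 is at position 5 (1-indexed).
Final answer: 5


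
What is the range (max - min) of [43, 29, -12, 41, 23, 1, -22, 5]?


Maximum value: 43
Minimum value: -22
Range = 43 - (-22) = 65
Final answer: 65


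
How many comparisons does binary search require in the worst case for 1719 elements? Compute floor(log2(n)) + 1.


Binary search halves the search space each step.
Maximum comparisons = floor(log2(1719)) + 1
log2(1719) = 10.7474
floor(log2(1719)) = 10, so 10 + 1 = 11
Final answer: 11
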